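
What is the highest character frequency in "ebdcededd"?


Input: ebdcededd
Character counts:
  'b': 1
  'c': 1
  'd': 4
  'e': 3
Maximum frequency: 4

4


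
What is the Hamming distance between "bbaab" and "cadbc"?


Comparing "bbaab" and "cadbc" position by position:
  Position 0: 'b' vs 'c' => differ
  Position 1: 'b' vs 'a' => differ
  Position 2: 'a' vs 'd' => differ
  Position 3: 'a' vs 'b' => differ
  Position 4: 'b' vs 'c' => differ
Total differences (Hamming distance): 5

5


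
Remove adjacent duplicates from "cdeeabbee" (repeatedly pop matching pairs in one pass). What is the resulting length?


Input: cdeeabbee
Stack-based adjacent duplicate removal:
  Read 'c': push. Stack: c
  Read 'd': push. Stack: cd
  Read 'e': push. Stack: cde
  Read 'e': matches stack top 'e' => pop. Stack: cd
  Read 'a': push. Stack: cda
  Read 'b': push. Stack: cdab
  Read 'b': matches stack top 'b' => pop. Stack: cda
  Read 'e': push. Stack: cdae
  Read 'e': matches stack top 'e' => pop. Stack: cda
Final stack: "cda" (length 3)

3


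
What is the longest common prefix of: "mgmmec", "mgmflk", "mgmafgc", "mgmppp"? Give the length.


Words: mgmmec, mgmflk, mgmafgc, mgmppp
  Position 0: all 'm' => match
  Position 1: all 'g' => match
  Position 2: all 'm' => match
  Position 3: ('m', 'f', 'a', 'p') => mismatch, stop
LCP = "mgm" (length 3)

3


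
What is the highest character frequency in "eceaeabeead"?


Input: eceaeabeead
Character counts:
  'a': 3
  'b': 1
  'c': 1
  'd': 1
  'e': 5
Maximum frequency: 5

5


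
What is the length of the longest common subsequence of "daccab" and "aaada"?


LCS of "daccab" and "aaada"
DP table:
           a    a    a    d    a
      0    0    0    0    0    0
  d   0    0    0    0    1    1
  a   0    1    1    1    1    2
  c   0    1    1    1    1    2
  c   0    1    1    1    1    2
  a   0    1    2    2    2    2
  b   0    1    2    2    2    2
LCS length = dp[6][5] = 2

2


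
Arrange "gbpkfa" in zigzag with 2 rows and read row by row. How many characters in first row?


Zigzag "gbpkfa" into 2 rows:
Placing characters:
  'g' => row 0
  'b' => row 1
  'p' => row 0
  'k' => row 1
  'f' => row 0
  'a' => row 1
Rows:
  Row 0: "gpf"
  Row 1: "bka"
First row length: 3

3


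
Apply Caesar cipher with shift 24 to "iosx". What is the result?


Caesar cipher: shift "iosx" by 24
  'i' (pos 8) + 24 = pos 6 = 'g'
  'o' (pos 14) + 24 = pos 12 = 'm'
  's' (pos 18) + 24 = pos 16 = 'q'
  'x' (pos 23) + 24 = pos 21 = 'v'
Result: gmqv

gmqv


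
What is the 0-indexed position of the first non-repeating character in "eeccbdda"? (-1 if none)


Input: eeccbdda
Character frequencies:
  'a': 1
  'b': 1
  'c': 2
  'd': 2
  'e': 2
Scanning left to right for freq == 1:
  Position 0 ('e'): freq=2, skip
  Position 1 ('e'): freq=2, skip
  Position 2 ('c'): freq=2, skip
  Position 3 ('c'): freq=2, skip
  Position 4 ('b'): unique! => answer = 4

4


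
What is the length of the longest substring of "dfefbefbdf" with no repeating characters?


Input: "dfefbefbdf"
Sliding window (track last position of each char):
  Position 0 ('d'): window [0,0] length 1 -- new best
  Position 1 ('f'): window [0,1] length 2 -- new best
  Position 2 ('e'): window [0,2] length 3 -- new best
  Position 3 ('f'): repeat (last at 1), move window start to 2
  Position 3 ('f'): window [2,3] length 2
  Position 4 ('b'): window [2,4] length 3
  Position 5 ('e'): repeat (last at 2), move window start to 3
  Position 5 ('e'): window [3,5] length 3
  Position 6 ('f'): repeat (last at 3), move window start to 4
  Position 6 ('f'): window [4,6] length 3
  Position 7 ('b'): repeat (last at 4), move window start to 5
  Position 7 ('b'): window [5,7] length 3
  Position 8 ('d'): window [5,8] length 4 -- new best
  Position 9 ('f'): repeat (last at 6), move window start to 7
  Position 9 ('f'): window [7,9] length 3
Longest substring with no repeats: "efbd" with length 4

4


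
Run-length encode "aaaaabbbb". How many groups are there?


Input: aaaaabbbb
Scanning for consecutive runs:
  Group 1: 'a' x 5 (positions 0-4)
  Group 2: 'b' x 4 (positions 5-8)
Total groups: 2

2


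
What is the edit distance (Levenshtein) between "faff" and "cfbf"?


Computing edit distance: "faff" -> "cfbf"
DP table:
           c    f    b    f
      0    1    2    3    4
  f   1    1    1    2    3
  a   2    2    2    2    3
  f   3    3    2    3    2
  f   4    4    3    3    3
Edit distance = dp[4][4] = 3

3


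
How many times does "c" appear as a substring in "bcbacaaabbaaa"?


Searching for "c" in "bcbacaaabbaaa"
Scanning each position:
  Position 0: "b" => no
  Position 1: "c" => MATCH
  Position 2: "b" => no
  Position 3: "a" => no
  Position 4: "c" => MATCH
  Position 5: "a" => no
  Position 6: "a" => no
  Position 7: "a" => no
  Position 8: "b" => no
  Position 9: "b" => no
  Position 10: "a" => no
  Position 11: "a" => no
  Position 12: "a" => no
Total occurrences: 2

2


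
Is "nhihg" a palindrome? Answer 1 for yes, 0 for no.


Input: nhihg
Reversed: ghihn
  Compare pos 0 ('n') with pos 4 ('g'): MISMATCH
  Compare pos 1 ('h') with pos 3 ('h'): match
Result: not a palindrome

0


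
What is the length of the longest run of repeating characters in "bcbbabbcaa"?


Input: "bcbbabbcaa"
Scanning for longest run:
  Position 1 ('c'): new char, reset run to 1
  Position 2 ('b'): new char, reset run to 1
  Position 3 ('b'): continues run of 'b', length=2
  Position 4 ('a'): new char, reset run to 1
  Position 5 ('b'): new char, reset run to 1
  Position 6 ('b'): continues run of 'b', length=2
  Position 7 ('c'): new char, reset run to 1
  Position 8 ('a'): new char, reset run to 1
  Position 9 ('a'): continues run of 'a', length=2
Longest run: 'b' with length 2

2


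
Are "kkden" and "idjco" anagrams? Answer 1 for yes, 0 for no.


Strings: "kkden", "idjco"
Sorted first:  dekkn
Sorted second: cdijo
Differ at position 0: 'd' vs 'c' => not anagrams

0


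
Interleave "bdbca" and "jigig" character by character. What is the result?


Interleaving "bdbca" and "jigig":
  Position 0: 'b' from first, 'j' from second => "bj"
  Position 1: 'd' from first, 'i' from second => "di"
  Position 2: 'b' from first, 'g' from second => "bg"
  Position 3: 'c' from first, 'i' from second => "ci"
  Position 4: 'a' from first, 'g' from second => "ag"
Result: bjdibgciag

bjdibgciag


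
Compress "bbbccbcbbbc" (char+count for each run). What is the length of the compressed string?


Input: bbbccbcbbbc
Runs:
  'b' x 3 => "b3"
  'c' x 2 => "c2"
  'b' x 1 => "b1"
  'c' x 1 => "c1"
  'b' x 3 => "b3"
  'c' x 1 => "c1"
Compressed: "b3c2b1c1b3c1"
Compressed length: 12

12


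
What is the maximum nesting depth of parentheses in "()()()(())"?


Input: "()()()(())"
Tracking depth:
  Position 0 '(': depth becomes 1
  Position 1 ')': depth becomes 0
  Position 2 '(': depth becomes 1
  Position 3 ')': depth becomes 0
  Position 4 '(': depth becomes 1
  Position 5 ')': depth becomes 0
  Position 6 '(': depth becomes 1
  Position 7 '(': depth becomes 2
  Position 8 ')': depth becomes 1
  Position 9 ')': depth becomes 0
Maximum depth reached: 2

2


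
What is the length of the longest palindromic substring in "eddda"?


Input: "eddda"
Checking substrings for palindromes:
  [1:4] "ddd" (len 3) => palindrome
  [1:3] "dd" (len 2) => palindrome
  [2:4] "dd" (len 2) => palindrome
Longest palindromic substring: "ddd" with length 3

3


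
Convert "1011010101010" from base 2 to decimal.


Input: "1011010101010" in base 2
Positional expansion:
  Digit '1' (value 1) x 2^12 = 4096
  Digit '0' (value 0) x 2^11 = 0
  Digit '1' (value 1) x 2^10 = 1024
  Digit '1' (value 1) x 2^9 = 512
  Digit '0' (value 0) x 2^8 = 0
  Digit '1' (value 1) x 2^7 = 128
  Digit '0' (value 0) x 2^6 = 0
  Digit '1' (value 1) x 2^5 = 32
  Digit '0' (value 0) x 2^4 = 0
  Digit '1' (value 1) x 2^3 = 8
  Digit '0' (value 0) x 2^2 = 0
  Digit '1' (value 1) x 2^1 = 2
  Digit '0' (value 0) x 2^0 = 0
Sum = 5802

5802


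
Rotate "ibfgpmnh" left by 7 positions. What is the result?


Input: "ibfgpmnh", rotate left by 7
First 7 characters: "ibfgpmn"
Remaining characters: "h"
Concatenate remaining + first: "h" + "ibfgpmn" = "hibfgpmn"

hibfgpmn


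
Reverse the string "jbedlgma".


Input: jbedlgma
Reading characters right to left:
  Position 7: 'a'
  Position 6: 'm'
  Position 5: 'g'
  Position 4: 'l'
  Position 3: 'd'
  Position 2: 'e'
  Position 1: 'b'
  Position 0: 'j'
Reversed: amgldebj

amgldebj


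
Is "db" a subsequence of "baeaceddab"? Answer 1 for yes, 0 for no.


Check if "db" is a subsequence of "baeaceddab"
Greedy scan:
  Position 0 ('b'): no match needed
  Position 1 ('a'): no match needed
  Position 2 ('e'): no match needed
  Position 3 ('a'): no match needed
  Position 4 ('c'): no match needed
  Position 5 ('e'): no match needed
  Position 6 ('d'): matches sub[0] = 'd'
  Position 7 ('d'): no match needed
  Position 8 ('a'): no match needed
  Position 9 ('b'): matches sub[1] = 'b'
All 2 characters matched => is a subsequence

1


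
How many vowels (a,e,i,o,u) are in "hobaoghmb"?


Input: hobaoghmb
Checking each character:
  'h' at position 0: consonant
  'o' at position 1: vowel (running total: 1)
  'b' at position 2: consonant
  'a' at position 3: vowel (running total: 2)
  'o' at position 4: vowel (running total: 3)
  'g' at position 5: consonant
  'h' at position 6: consonant
  'm' at position 7: consonant
  'b' at position 8: consonant
Total vowels: 3

3


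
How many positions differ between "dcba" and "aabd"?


Comparing "dcba" and "aabd" position by position:
  Position 0: 'd' vs 'a' => DIFFER
  Position 1: 'c' vs 'a' => DIFFER
  Position 2: 'b' vs 'b' => same
  Position 3: 'a' vs 'd' => DIFFER
Positions that differ: 3

3


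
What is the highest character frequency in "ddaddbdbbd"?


Input: ddaddbdbbd
Character counts:
  'a': 1
  'b': 3
  'd': 6
Maximum frequency: 6

6


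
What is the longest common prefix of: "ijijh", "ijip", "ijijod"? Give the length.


Words: ijijh, ijip, ijijod
  Position 0: all 'i' => match
  Position 1: all 'j' => match
  Position 2: all 'i' => match
  Position 3: ('j', 'p', 'j') => mismatch, stop
LCP = "iji" (length 3)

3


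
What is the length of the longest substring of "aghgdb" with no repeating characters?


Input: "aghgdb"
Sliding window (track last position of each char):
  Position 0 ('a'): window [0,0] length 1 -- new best
  Position 1 ('g'): window [0,1] length 2 -- new best
  Position 2 ('h'): window [0,2] length 3 -- new best
  Position 3 ('g'): repeat (last at 1), move window start to 2
  Position 3 ('g'): window [2,3] length 2
  Position 4 ('d'): window [2,4] length 3
  Position 5 ('b'): window [2,5] length 4 -- new best
Longest substring with no repeats: "hgdb" with length 4

4


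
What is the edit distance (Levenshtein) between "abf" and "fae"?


Computing edit distance: "abf" -> "fae"
DP table:
           f    a    e
      0    1    2    3
  a   1    1    1    2
  b   2    2    2    2
  f   3    2    3    3
Edit distance = dp[3][3] = 3

3


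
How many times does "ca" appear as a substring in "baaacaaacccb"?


Searching for "ca" in "baaacaaacccb"
Scanning each position:
  Position 0: "ba" => no
  Position 1: "aa" => no
  Position 2: "aa" => no
  Position 3: "ac" => no
  Position 4: "ca" => MATCH
  Position 5: "aa" => no
  Position 6: "aa" => no
  Position 7: "ac" => no
  Position 8: "cc" => no
  Position 9: "cc" => no
  Position 10: "cb" => no
Total occurrences: 1

1


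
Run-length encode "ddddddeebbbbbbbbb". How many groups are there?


Input: ddddddeebbbbbbbbb
Scanning for consecutive runs:
  Group 1: 'd' x 6 (positions 0-5)
  Group 2: 'e' x 2 (positions 6-7)
  Group 3: 'b' x 9 (positions 8-16)
Total groups: 3

3


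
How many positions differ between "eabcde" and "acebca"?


Comparing "eabcde" and "acebca" position by position:
  Position 0: 'e' vs 'a' => DIFFER
  Position 1: 'a' vs 'c' => DIFFER
  Position 2: 'b' vs 'e' => DIFFER
  Position 3: 'c' vs 'b' => DIFFER
  Position 4: 'd' vs 'c' => DIFFER
  Position 5: 'e' vs 'a' => DIFFER
Positions that differ: 6

6


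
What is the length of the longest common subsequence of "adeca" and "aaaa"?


LCS of "adeca" and "aaaa"
DP table:
           a    a    a    a
      0    0    0    0    0
  a   0    1    1    1    1
  d   0    1    1    1    1
  e   0    1    1    1    1
  c   0    1    1    1    1
  a   0    1    2    2    2
LCS length = dp[5][4] = 2

2


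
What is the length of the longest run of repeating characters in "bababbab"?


Input: "bababbab"
Scanning for longest run:
  Position 1 ('a'): new char, reset run to 1
  Position 2 ('b'): new char, reset run to 1
  Position 3 ('a'): new char, reset run to 1
  Position 4 ('b'): new char, reset run to 1
  Position 5 ('b'): continues run of 'b', length=2
  Position 6 ('a'): new char, reset run to 1
  Position 7 ('b'): new char, reset run to 1
Longest run: 'b' with length 2

2


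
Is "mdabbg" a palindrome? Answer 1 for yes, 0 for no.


Input: mdabbg
Reversed: gbbadm
  Compare pos 0 ('m') with pos 5 ('g'): MISMATCH
  Compare pos 1 ('d') with pos 4 ('b'): MISMATCH
  Compare pos 2 ('a') with pos 3 ('b'): MISMATCH
Result: not a palindrome

0


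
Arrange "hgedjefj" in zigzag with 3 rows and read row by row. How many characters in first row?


Zigzag "hgedjefj" into 3 rows:
Placing characters:
  'h' => row 0
  'g' => row 1
  'e' => row 2
  'd' => row 1
  'j' => row 0
  'e' => row 1
  'f' => row 2
  'j' => row 1
Rows:
  Row 0: "hj"
  Row 1: "gdej"
  Row 2: "ef"
First row length: 2

2


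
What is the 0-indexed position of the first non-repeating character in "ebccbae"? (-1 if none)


Input: ebccbae
Character frequencies:
  'a': 1
  'b': 2
  'c': 2
  'e': 2
Scanning left to right for freq == 1:
  Position 0 ('e'): freq=2, skip
  Position 1 ('b'): freq=2, skip
  Position 2 ('c'): freq=2, skip
  Position 3 ('c'): freq=2, skip
  Position 4 ('b'): freq=2, skip
  Position 5 ('a'): unique! => answer = 5

5


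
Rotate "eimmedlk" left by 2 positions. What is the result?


Input: "eimmedlk", rotate left by 2
First 2 characters: "ei"
Remaining characters: "mmedlk"
Concatenate remaining + first: "mmedlk" + "ei" = "mmedlkei"

mmedlkei


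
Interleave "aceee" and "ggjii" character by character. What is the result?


Interleaving "aceee" and "ggjii":
  Position 0: 'a' from first, 'g' from second => "ag"
  Position 1: 'c' from first, 'g' from second => "cg"
  Position 2: 'e' from first, 'j' from second => "ej"
  Position 3: 'e' from first, 'i' from second => "ei"
  Position 4: 'e' from first, 'i' from second => "ei"
Result: agcgejeiei

agcgejeiei


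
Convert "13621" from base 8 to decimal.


Input: "13621" in base 8
Positional expansion:
  Digit '1' (value 1) x 8^4 = 4096
  Digit '3' (value 3) x 8^3 = 1536
  Digit '6' (value 6) x 8^2 = 384
  Digit '2' (value 2) x 8^1 = 16
  Digit '1' (value 1) x 8^0 = 1
Sum = 6033

6033


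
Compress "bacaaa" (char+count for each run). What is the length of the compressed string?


Input: bacaaa
Runs:
  'b' x 1 => "b1"
  'a' x 1 => "a1"
  'c' x 1 => "c1"
  'a' x 3 => "a3"
Compressed: "b1a1c1a3"
Compressed length: 8

8


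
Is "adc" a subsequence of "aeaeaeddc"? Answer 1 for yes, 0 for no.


Check if "adc" is a subsequence of "aeaeaeddc"
Greedy scan:
  Position 0 ('a'): matches sub[0] = 'a'
  Position 1 ('e'): no match needed
  Position 2 ('a'): no match needed
  Position 3 ('e'): no match needed
  Position 4 ('a'): no match needed
  Position 5 ('e'): no match needed
  Position 6 ('d'): matches sub[1] = 'd'
  Position 7 ('d'): no match needed
  Position 8 ('c'): matches sub[2] = 'c'
All 3 characters matched => is a subsequence

1


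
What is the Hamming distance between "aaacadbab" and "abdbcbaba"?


Comparing "aaacadbab" and "abdbcbaba" position by position:
  Position 0: 'a' vs 'a' => same
  Position 1: 'a' vs 'b' => differ
  Position 2: 'a' vs 'd' => differ
  Position 3: 'c' vs 'b' => differ
  Position 4: 'a' vs 'c' => differ
  Position 5: 'd' vs 'b' => differ
  Position 6: 'b' vs 'a' => differ
  Position 7: 'a' vs 'b' => differ
  Position 8: 'b' vs 'a' => differ
Total differences (Hamming distance): 8

8


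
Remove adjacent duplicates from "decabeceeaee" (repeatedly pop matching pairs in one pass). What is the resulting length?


Input: decabeceeaee
Stack-based adjacent duplicate removal:
  Read 'd': push. Stack: d
  Read 'e': push. Stack: de
  Read 'c': push. Stack: dec
  Read 'a': push. Stack: deca
  Read 'b': push. Stack: decab
  Read 'e': push. Stack: decabe
  Read 'c': push. Stack: decabec
  Read 'e': push. Stack: decabece
  Read 'e': matches stack top 'e' => pop. Stack: decabec
  Read 'a': push. Stack: decabeca
  Read 'e': push. Stack: decabecae
  Read 'e': matches stack top 'e' => pop. Stack: decabeca
Final stack: "decabeca" (length 8)

8


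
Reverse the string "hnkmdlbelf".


Input: hnkmdlbelf
Reading characters right to left:
  Position 9: 'f'
  Position 8: 'l'
  Position 7: 'e'
  Position 6: 'b'
  Position 5: 'l'
  Position 4: 'd'
  Position 3: 'm'
  Position 2: 'k'
  Position 1: 'n'
  Position 0: 'h'
Reversed: flebldmknh

flebldmknh


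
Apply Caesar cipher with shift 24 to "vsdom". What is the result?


Caesar cipher: shift "vsdom" by 24
  'v' (pos 21) + 24 = pos 19 = 't'
  's' (pos 18) + 24 = pos 16 = 'q'
  'd' (pos 3) + 24 = pos 1 = 'b'
  'o' (pos 14) + 24 = pos 12 = 'm'
  'm' (pos 12) + 24 = pos 10 = 'k'
Result: tqbmk

tqbmk


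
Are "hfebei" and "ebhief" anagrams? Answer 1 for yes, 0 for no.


Strings: "hfebei", "ebhief"
Sorted first:  beefhi
Sorted second: beefhi
Sorted forms match => anagrams

1


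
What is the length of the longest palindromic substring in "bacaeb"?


Input: "bacaeb"
Checking substrings for palindromes:
  [1:4] "aca" (len 3) => palindrome
Longest palindromic substring: "aca" with length 3

3


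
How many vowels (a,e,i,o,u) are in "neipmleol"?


Input: neipmleol
Checking each character:
  'n' at position 0: consonant
  'e' at position 1: vowel (running total: 1)
  'i' at position 2: vowel (running total: 2)
  'p' at position 3: consonant
  'm' at position 4: consonant
  'l' at position 5: consonant
  'e' at position 6: vowel (running total: 3)
  'o' at position 7: vowel (running total: 4)
  'l' at position 8: consonant
Total vowels: 4

4


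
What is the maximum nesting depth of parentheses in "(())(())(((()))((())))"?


Input: "(())(())(((()))((())))"
Tracking depth:
  Position 0 '(': depth becomes 1
  Position 1 '(': depth becomes 2
  Position 2 ')': depth becomes 1
  Position 3 ')': depth becomes 0
  Position 4 '(': depth becomes 1
  Position 5 '(': depth becomes 2
  Position 6 ')': depth becomes 1
  Position 7 ')': depth becomes 0
  Position 8 '(': depth becomes 1
  Position 9 '(': depth becomes 2
  Position 10 '(': depth becomes 3
  Position 11 '(': depth becomes 4
  Position 12 ')': depth becomes 3
  Position 13 ')': depth becomes 2
  Position 14 ')': depth becomes 1
  Position 15 '(': depth becomes 2
  Position 16 '(': depth becomes 3
  Position 17 '(': depth becomes 4
  Position 18 ')': depth becomes 3
  Position 19 ')': depth becomes 2
  Position 20 ')': depth becomes 1
  Position 21 ')': depth becomes 0
Maximum depth reached: 4

4


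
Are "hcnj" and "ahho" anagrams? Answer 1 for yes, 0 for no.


Strings: "hcnj", "ahho"
Sorted first:  chjn
Sorted second: ahho
Differ at position 0: 'c' vs 'a' => not anagrams

0


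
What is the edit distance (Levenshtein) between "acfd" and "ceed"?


Computing edit distance: "acfd" -> "ceed"
DP table:
           c    e    e    d
      0    1    2    3    4
  a   1    1    2    3    4
  c   2    1    2    3    4
  f   3    2    2    3    4
  d   4    3    3    3    3
Edit distance = dp[4][4] = 3

3


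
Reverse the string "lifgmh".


Input: lifgmh
Reading characters right to left:
  Position 5: 'h'
  Position 4: 'm'
  Position 3: 'g'
  Position 2: 'f'
  Position 1: 'i'
  Position 0: 'l'
Reversed: hmgfil

hmgfil


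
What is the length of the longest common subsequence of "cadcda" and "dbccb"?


LCS of "cadcda" and "dbccb"
DP table:
           d    b    c    c    b
      0    0    0    0    0    0
  c   0    0    0    1    1    1
  a   0    0    0    1    1    1
  d   0    1    1    1    1    1
  c   0    1    1    2    2    2
  d   0    1    1    2    2    2
  a   0    1    1    2    2    2
LCS length = dp[6][5] = 2

2


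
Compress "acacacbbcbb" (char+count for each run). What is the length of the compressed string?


Input: acacacbbcbb
Runs:
  'a' x 1 => "a1"
  'c' x 1 => "c1"
  'a' x 1 => "a1"
  'c' x 1 => "c1"
  'a' x 1 => "a1"
  'c' x 1 => "c1"
  'b' x 2 => "b2"
  'c' x 1 => "c1"
  'b' x 2 => "b2"
Compressed: "a1c1a1c1a1c1b2c1b2"
Compressed length: 18

18


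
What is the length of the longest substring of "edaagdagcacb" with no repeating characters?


Input: "edaagdagcacb"
Sliding window (track last position of each char):
  Position 0 ('e'): window [0,0] length 1 -- new best
  Position 1 ('d'): window [0,1] length 2 -- new best
  Position 2 ('a'): window [0,2] length 3 -- new best
  Position 3 ('a'): repeat (last at 2), move window start to 3
  Position 3 ('a'): window [3,3] length 1
  Position 4 ('g'): window [3,4] length 2
  Position 5 ('d'): window [3,5] length 3
  Position 6 ('a'): repeat (last at 3), move window start to 4
  Position 6 ('a'): window [4,6] length 3
  Position 7 ('g'): repeat (last at 4), move window start to 5
  Position 7 ('g'): window [5,7] length 3
  Position 8 ('c'): window [5,8] length 4 -- new best
  Position 9 ('a'): repeat (last at 6), move window start to 7
  Position 9 ('a'): window [7,9] length 3
  Position 10 ('c'): repeat (last at 8), move window start to 9
  Position 10 ('c'): window [9,10] length 2
  Position 11 ('b'): window [9,11] length 3
Longest substring with no repeats: "dagc" with length 4

4


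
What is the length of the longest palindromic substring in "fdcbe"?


Input: "fdcbe"
Checking substrings for palindromes:
  No multi-char palindromic substrings found
Longest palindromic substring: "f" with length 1

1


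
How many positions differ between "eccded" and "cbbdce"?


Comparing "eccded" and "cbbdce" position by position:
  Position 0: 'e' vs 'c' => DIFFER
  Position 1: 'c' vs 'b' => DIFFER
  Position 2: 'c' vs 'b' => DIFFER
  Position 3: 'd' vs 'd' => same
  Position 4: 'e' vs 'c' => DIFFER
  Position 5: 'd' vs 'e' => DIFFER
Positions that differ: 5

5


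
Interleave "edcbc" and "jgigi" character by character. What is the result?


Interleaving "edcbc" and "jgigi":
  Position 0: 'e' from first, 'j' from second => "ej"
  Position 1: 'd' from first, 'g' from second => "dg"
  Position 2: 'c' from first, 'i' from second => "ci"
  Position 3: 'b' from first, 'g' from second => "bg"
  Position 4: 'c' from first, 'i' from second => "ci"
Result: ejdgcibgci

ejdgcibgci


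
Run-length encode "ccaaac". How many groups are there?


Input: ccaaac
Scanning for consecutive runs:
  Group 1: 'c' x 2 (positions 0-1)
  Group 2: 'a' x 3 (positions 2-4)
  Group 3: 'c' x 1 (positions 5-5)
Total groups: 3

3


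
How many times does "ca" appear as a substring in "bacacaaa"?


Searching for "ca" in "bacacaaa"
Scanning each position:
  Position 0: "ba" => no
  Position 1: "ac" => no
  Position 2: "ca" => MATCH
  Position 3: "ac" => no
  Position 4: "ca" => MATCH
  Position 5: "aa" => no
  Position 6: "aa" => no
Total occurrences: 2

2


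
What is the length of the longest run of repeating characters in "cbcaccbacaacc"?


Input: "cbcaccbacaacc"
Scanning for longest run:
  Position 1 ('b'): new char, reset run to 1
  Position 2 ('c'): new char, reset run to 1
  Position 3 ('a'): new char, reset run to 1
  Position 4 ('c'): new char, reset run to 1
  Position 5 ('c'): continues run of 'c', length=2
  Position 6 ('b'): new char, reset run to 1
  Position 7 ('a'): new char, reset run to 1
  Position 8 ('c'): new char, reset run to 1
  Position 9 ('a'): new char, reset run to 1
  Position 10 ('a'): continues run of 'a', length=2
  Position 11 ('c'): new char, reset run to 1
  Position 12 ('c'): continues run of 'c', length=2
Longest run: 'c' with length 2

2


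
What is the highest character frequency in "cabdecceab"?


Input: cabdecceab
Character counts:
  'a': 2
  'b': 2
  'c': 3
  'd': 1
  'e': 2
Maximum frequency: 3

3


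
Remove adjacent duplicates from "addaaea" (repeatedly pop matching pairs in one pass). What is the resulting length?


Input: addaaea
Stack-based adjacent duplicate removal:
  Read 'a': push. Stack: a
  Read 'd': push. Stack: ad
  Read 'd': matches stack top 'd' => pop. Stack: a
  Read 'a': matches stack top 'a' => pop. Stack: (empty)
  Read 'a': push. Stack: a
  Read 'e': push. Stack: ae
  Read 'a': push. Stack: aea
Final stack: "aea" (length 3)

3


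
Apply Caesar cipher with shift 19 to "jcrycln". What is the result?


Caesar cipher: shift "jcrycln" by 19
  'j' (pos 9) + 19 = pos 2 = 'c'
  'c' (pos 2) + 19 = pos 21 = 'v'
  'r' (pos 17) + 19 = pos 10 = 'k'
  'y' (pos 24) + 19 = pos 17 = 'r'
  'c' (pos 2) + 19 = pos 21 = 'v'
  'l' (pos 11) + 19 = pos 4 = 'e'
  'n' (pos 13) + 19 = pos 6 = 'g'
Result: cvkrveg

cvkrveg


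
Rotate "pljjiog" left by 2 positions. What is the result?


Input: "pljjiog", rotate left by 2
First 2 characters: "pl"
Remaining characters: "jjiog"
Concatenate remaining + first: "jjiog" + "pl" = "jjiogpl"

jjiogpl


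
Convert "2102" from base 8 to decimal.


Input: "2102" in base 8
Positional expansion:
  Digit '2' (value 2) x 8^3 = 1024
  Digit '1' (value 1) x 8^2 = 64
  Digit '0' (value 0) x 8^1 = 0
  Digit '2' (value 2) x 8^0 = 2
Sum = 1090

1090


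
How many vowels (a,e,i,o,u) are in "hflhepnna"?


Input: hflhepnna
Checking each character:
  'h' at position 0: consonant
  'f' at position 1: consonant
  'l' at position 2: consonant
  'h' at position 3: consonant
  'e' at position 4: vowel (running total: 1)
  'p' at position 5: consonant
  'n' at position 6: consonant
  'n' at position 7: consonant
  'a' at position 8: vowel (running total: 2)
Total vowels: 2

2


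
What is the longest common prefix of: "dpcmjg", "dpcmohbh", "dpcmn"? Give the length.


Words: dpcmjg, dpcmohbh, dpcmn
  Position 0: all 'd' => match
  Position 1: all 'p' => match
  Position 2: all 'c' => match
  Position 3: all 'm' => match
  Position 4: ('j', 'o', 'n') => mismatch, stop
LCP = "dpcm" (length 4)

4


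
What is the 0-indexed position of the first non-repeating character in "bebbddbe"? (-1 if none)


Input: bebbddbe
Character frequencies:
  'b': 4
  'd': 2
  'e': 2
Scanning left to right for freq == 1:
  Position 0 ('b'): freq=4, skip
  Position 1 ('e'): freq=2, skip
  Position 2 ('b'): freq=4, skip
  Position 3 ('b'): freq=4, skip
  Position 4 ('d'): freq=2, skip
  Position 5 ('d'): freq=2, skip
  Position 6 ('b'): freq=4, skip
  Position 7 ('e'): freq=2, skip
  No unique character found => answer = -1

-1


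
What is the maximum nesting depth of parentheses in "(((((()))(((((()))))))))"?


Input: "(((((()))(((((()))))))))"
Tracking depth:
  Position 0 '(': depth becomes 1
  Position 1 '(': depth becomes 2
  Position 2 '(': depth becomes 3
  Position 3 '(': depth becomes 4
  Position 4 '(': depth becomes 5
  Position 5 '(': depth becomes 6
  Position 6 ')': depth becomes 5
  Position 7 ')': depth becomes 4
  Position 8 ')': depth becomes 3
  Position 9 '(': depth becomes 4
  Position 10 '(': depth becomes 5
  Position 11 '(': depth becomes 6
  Position 12 '(': depth becomes 7
  Position 13 '(': depth becomes 8
  Position 14 '(': depth becomes 9
  Position 15 ')': depth becomes 8
  Position 16 ')': depth becomes 7
  Position 17 ')': depth becomes 6
  Position 18 ')': depth becomes 5
  Position 19 ')': depth becomes 4
  Position 20 ')': depth becomes 3
  Position 21 ')': depth becomes 2
  Position 22 ')': depth becomes 1
  Position 23 ')': depth becomes 0
Maximum depth reached: 9

9


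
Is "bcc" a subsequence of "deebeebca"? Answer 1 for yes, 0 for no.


Check if "bcc" is a subsequence of "deebeebca"
Greedy scan:
  Position 0 ('d'): no match needed
  Position 1 ('e'): no match needed
  Position 2 ('e'): no match needed
  Position 3 ('b'): matches sub[0] = 'b'
  Position 4 ('e'): no match needed
  Position 5 ('e'): no match needed
  Position 6 ('b'): no match needed
  Position 7 ('c'): matches sub[1] = 'c'
  Position 8 ('a'): no match needed
Only matched 2/3 characters => not a subsequence

0


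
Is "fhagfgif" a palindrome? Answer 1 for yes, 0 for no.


Input: fhagfgif
Reversed: figfgahf
  Compare pos 0 ('f') with pos 7 ('f'): match
  Compare pos 1 ('h') with pos 6 ('i'): MISMATCH
  Compare pos 2 ('a') with pos 5 ('g'): MISMATCH
  Compare pos 3 ('g') with pos 4 ('f'): MISMATCH
Result: not a palindrome

0


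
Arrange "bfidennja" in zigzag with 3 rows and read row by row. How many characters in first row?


Zigzag "bfidennja" into 3 rows:
Placing characters:
  'b' => row 0
  'f' => row 1
  'i' => row 2
  'd' => row 1
  'e' => row 0
  'n' => row 1
  'n' => row 2
  'j' => row 1
  'a' => row 0
Rows:
  Row 0: "bea"
  Row 1: "fdnj"
  Row 2: "in"
First row length: 3

3


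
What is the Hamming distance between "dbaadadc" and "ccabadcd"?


Comparing "dbaadadc" and "ccabadcd" position by position:
  Position 0: 'd' vs 'c' => differ
  Position 1: 'b' vs 'c' => differ
  Position 2: 'a' vs 'a' => same
  Position 3: 'a' vs 'b' => differ
  Position 4: 'd' vs 'a' => differ
  Position 5: 'a' vs 'd' => differ
  Position 6: 'd' vs 'c' => differ
  Position 7: 'c' vs 'd' => differ
Total differences (Hamming distance): 7

7


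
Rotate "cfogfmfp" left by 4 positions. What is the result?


Input: "cfogfmfp", rotate left by 4
First 4 characters: "cfog"
Remaining characters: "fmfp"
Concatenate remaining + first: "fmfp" + "cfog" = "fmfpcfog"

fmfpcfog


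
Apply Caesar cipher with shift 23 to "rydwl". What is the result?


Caesar cipher: shift "rydwl" by 23
  'r' (pos 17) + 23 = pos 14 = 'o'
  'y' (pos 24) + 23 = pos 21 = 'v'
  'd' (pos 3) + 23 = pos 0 = 'a'
  'w' (pos 22) + 23 = pos 19 = 't'
  'l' (pos 11) + 23 = pos 8 = 'i'
Result: ovati

ovati


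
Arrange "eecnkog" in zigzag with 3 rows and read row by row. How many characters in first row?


Zigzag "eecnkog" into 3 rows:
Placing characters:
  'e' => row 0
  'e' => row 1
  'c' => row 2
  'n' => row 1
  'k' => row 0
  'o' => row 1
  'g' => row 2
Rows:
  Row 0: "ek"
  Row 1: "eno"
  Row 2: "cg"
First row length: 2

2


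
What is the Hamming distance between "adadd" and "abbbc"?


Comparing "adadd" and "abbbc" position by position:
  Position 0: 'a' vs 'a' => same
  Position 1: 'd' vs 'b' => differ
  Position 2: 'a' vs 'b' => differ
  Position 3: 'd' vs 'b' => differ
  Position 4: 'd' vs 'c' => differ
Total differences (Hamming distance): 4

4


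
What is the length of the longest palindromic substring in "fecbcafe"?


Input: "fecbcafe"
Checking substrings for palindromes:
  [2:5] "cbc" (len 3) => palindrome
Longest palindromic substring: "cbc" with length 3

3


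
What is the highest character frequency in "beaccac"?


Input: beaccac
Character counts:
  'a': 2
  'b': 1
  'c': 3
  'e': 1
Maximum frequency: 3

3


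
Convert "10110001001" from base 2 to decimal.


Input: "10110001001" in base 2
Positional expansion:
  Digit '1' (value 1) x 2^10 = 1024
  Digit '0' (value 0) x 2^9 = 0
  Digit '1' (value 1) x 2^8 = 256
  Digit '1' (value 1) x 2^7 = 128
  Digit '0' (value 0) x 2^6 = 0
  Digit '0' (value 0) x 2^5 = 0
  Digit '0' (value 0) x 2^4 = 0
  Digit '1' (value 1) x 2^3 = 8
  Digit '0' (value 0) x 2^2 = 0
  Digit '0' (value 0) x 2^1 = 0
  Digit '1' (value 1) x 2^0 = 1
Sum = 1417

1417


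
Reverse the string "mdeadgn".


Input: mdeadgn
Reading characters right to left:
  Position 6: 'n'
  Position 5: 'g'
  Position 4: 'd'
  Position 3: 'a'
  Position 2: 'e'
  Position 1: 'd'
  Position 0: 'm'
Reversed: ngdaedm

ngdaedm


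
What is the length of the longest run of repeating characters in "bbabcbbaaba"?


Input: "bbabcbbaaba"
Scanning for longest run:
  Position 1 ('b'): continues run of 'b', length=2
  Position 2 ('a'): new char, reset run to 1
  Position 3 ('b'): new char, reset run to 1
  Position 4 ('c'): new char, reset run to 1
  Position 5 ('b'): new char, reset run to 1
  Position 6 ('b'): continues run of 'b', length=2
  Position 7 ('a'): new char, reset run to 1
  Position 8 ('a'): continues run of 'a', length=2
  Position 9 ('b'): new char, reset run to 1
  Position 10 ('a'): new char, reset run to 1
Longest run: 'b' with length 2

2


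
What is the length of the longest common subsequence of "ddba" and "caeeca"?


LCS of "ddba" and "caeeca"
DP table:
           c    a    e    e    c    a
      0    0    0    0    0    0    0
  d   0    0    0    0    0    0    0
  d   0    0    0    0    0    0    0
  b   0    0    0    0    0    0    0
  a   0    0    1    1    1    1    1
LCS length = dp[4][6] = 1

1


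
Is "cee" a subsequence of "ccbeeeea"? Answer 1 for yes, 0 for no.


Check if "cee" is a subsequence of "ccbeeeea"
Greedy scan:
  Position 0 ('c'): matches sub[0] = 'c'
  Position 1 ('c'): no match needed
  Position 2 ('b'): no match needed
  Position 3 ('e'): matches sub[1] = 'e'
  Position 4 ('e'): matches sub[2] = 'e'
  Position 5 ('e'): no match needed
  Position 6 ('e'): no match needed
  Position 7 ('a'): no match needed
All 3 characters matched => is a subsequence

1


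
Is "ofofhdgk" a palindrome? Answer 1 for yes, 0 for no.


Input: ofofhdgk
Reversed: kgdhfofo
  Compare pos 0 ('o') with pos 7 ('k'): MISMATCH
  Compare pos 1 ('f') with pos 6 ('g'): MISMATCH
  Compare pos 2 ('o') with pos 5 ('d'): MISMATCH
  Compare pos 3 ('f') with pos 4 ('h'): MISMATCH
Result: not a palindrome

0


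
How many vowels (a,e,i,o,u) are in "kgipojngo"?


Input: kgipojngo
Checking each character:
  'k' at position 0: consonant
  'g' at position 1: consonant
  'i' at position 2: vowel (running total: 1)
  'p' at position 3: consonant
  'o' at position 4: vowel (running total: 2)
  'j' at position 5: consonant
  'n' at position 6: consonant
  'g' at position 7: consonant
  'o' at position 8: vowel (running total: 3)
Total vowels: 3

3


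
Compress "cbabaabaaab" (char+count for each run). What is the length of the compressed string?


Input: cbabaabaaab
Runs:
  'c' x 1 => "c1"
  'b' x 1 => "b1"
  'a' x 1 => "a1"
  'b' x 1 => "b1"
  'a' x 2 => "a2"
  'b' x 1 => "b1"
  'a' x 3 => "a3"
  'b' x 1 => "b1"
Compressed: "c1b1a1b1a2b1a3b1"
Compressed length: 16

16


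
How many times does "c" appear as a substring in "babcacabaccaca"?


Searching for "c" in "babcacabaccaca"
Scanning each position:
  Position 0: "b" => no
  Position 1: "a" => no
  Position 2: "b" => no
  Position 3: "c" => MATCH
  Position 4: "a" => no
  Position 5: "c" => MATCH
  Position 6: "a" => no
  Position 7: "b" => no
  Position 8: "a" => no
  Position 9: "c" => MATCH
  Position 10: "c" => MATCH
  Position 11: "a" => no
  Position 12: "c" => MATCH
  Position 13: "a" => no
Total occurrences: 5

5


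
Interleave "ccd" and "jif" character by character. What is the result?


Interleaving "ccd" and "jif":
  Position 0: 'c' from first, 'j' from second => "cj"
  Position 1: 'c' from first, 'i' from second => "ci"
  Position 2: 'd' from first, 'f' from second => "df"
Result: cjcidf

cjcidf


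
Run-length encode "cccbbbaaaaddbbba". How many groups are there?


Input: cccbbbaaaaddbbba
Scanning for consecutive runs:
  Group 1: 'c' x 3 (positions 0-2)
  Group 2: 'b' x 3 (positions 3-5)
  Group 3: 'a' x 4 (positions 6-9)
  Group 4: 'd' x 2 (positions 10-11)
  Group 5: 'b' x 3 (positions 12-14)
  Group 6: 'a' x 1 (positions 15-15)
Total groups: 6

6


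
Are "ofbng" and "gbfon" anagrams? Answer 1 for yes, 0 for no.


Strings: "ofbng", "gbfon"
Sorted first:  bfgno
Sorted second: bfgno
Sorted forms match => anagrams

1


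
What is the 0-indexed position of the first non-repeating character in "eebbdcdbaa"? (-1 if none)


Input: eebbdcdbaa
Character frequencies:
  'a': 2
  'b': 3
  'c': 1
  'd': 2
  'e': 2
Scanning left to right for freq == 1:
  Position 0 ('e'): freq=2, skip
  Position 1 ('e'): freq=2, skip
  Position 2 ('b'): freq=3, skip
  Position 3 ('b'): freq=3, skip
  Position 4 ('d'): freq=2, skip
  Position 5 ('c'): unique! => answer = 5

5


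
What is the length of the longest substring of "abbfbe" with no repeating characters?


Input: "abbfbe"
Sliding window (track last position of each char):
  Position 0 ('a'): window [0,0] length 1 -- new best
  Position 1 ('b'): window [0,1] length 2 -- new best
  Position 2 ('b'): repeat (last at 1), move window start to 2
  Position 2 ('b'): window [2,2] length 1
  Position 3 ('f'): window [2,3] length 2
  Position 4 ('b'): repeat (last at 2), move window start to 3
  Position 4 ('b'): window [3,4] length 2
  Position 5 ('e'): window [3,5] length 3 -- new best
Longest substring with no repeats: "fbe" with length 3

3


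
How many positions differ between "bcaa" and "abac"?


Comparing "bcaa" and "abac" position by position:
  Position 0: 'b' vs 'a' => DIFFER
  Position 1: 'c' vs 'b' => DIFFER
  Position 2: 'a' vs 'a' => same
  Position 3: 'a' vs 'c' => DIFFER
Positions that differ: 3

3


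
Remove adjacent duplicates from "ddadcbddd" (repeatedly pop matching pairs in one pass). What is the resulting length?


Input: ddadcbddd
Stack-based adjacent duplicate removal:
  Read 'd': push. Stack: d
  Read 'd': matches stack top 'd' => pop. Stack: (empty)
  Read 'a': push. Stack: a
  Read 'd': push. Stack: ad
  Read 'c': push. Stack: adc
  Read 'b': push. Stack: adcb
  Read 'd': push. Stack: adcbd
  Read 'd': matches stack top 'd' => pop. Stack: adcb
  Read 'd': push. Stack: adcbd
Final stack: "adcbd" (length 5)

5


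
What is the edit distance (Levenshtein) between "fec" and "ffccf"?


Computing edit distance: "fec" -> "ffccf"
DP table:
           f    f    c    c    f
      0    1    2    3    4    5
  f   1    0    1    2    3    4
  e   2    1    1    2    3    4
  c   3    2    2    1    2    3
Edit distance = dp[3][5] = 3

3


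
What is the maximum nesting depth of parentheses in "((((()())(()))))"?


Input: "((((()())(()))))"
Tracking depth:
  Position 0 '(': depth becomes 1
  Position 1 '(': depth becomes 2
  Position 2 '(': depth becomes 3
  Position 3 '(': depth becomes 4
  Position 4 '(': depth becomes 5
  Position 5 ')': depth becomes 4
  Position 6 '(': depth becomes 5
  Position 7 ')': depth becomes 4
  Position 8 ')': depth becomes 3
  Position 9 '(': depth becomes 4
  Position 10 '(': depth becomes 5
  Position 11 ')': depth becomes 4
  Position 12 ')': depth becomes 3
  Position 13 ')': depth becomes 2
  Position 14 ')': depth becomes 1
  Position 15 ')': depth becomes 0
Maximum depth reached: 5

5


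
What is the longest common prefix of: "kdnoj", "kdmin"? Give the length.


Words: kdnoj, kdmin
  Position 0: all 'k' => match
  Position 1: all 'd' => match
  Position 2: ('n', 'm') => mismatch, stop
LCP = "kd" (length 2)

2


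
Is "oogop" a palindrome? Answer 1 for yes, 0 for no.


Input: oogop
Reversed: pogoo
  Compare pos 0 ('o') with pos 4 ('p'): MISMATCH
  Compare pos 1 ('o') with pos 3 ('o'): match
Result: not a palindrome

0


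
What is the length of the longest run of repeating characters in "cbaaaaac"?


Input: "cbaaaaac"
Scanning for longest run:
  Position 1 ('b'): new char, reset run to 1
  Position 2 ('a'): new char, reset run to 1
  Position 3 ('a'): continues run of 'a', length=2
  Position 4 ('a'): continues run of 'a', length=3
  Position 5 ('a'): continues run of 'a', length=4
  Position 6 ('a'): continues run of 'a', length=5
  Position 7 ('c'): new char, reset run to 1
Longest run: 'a' with length 5

5


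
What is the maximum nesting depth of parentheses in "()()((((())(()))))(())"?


Input: "()()((((())(()))))(())"
Tracking depth:
  Position 0 '(': depth becomes 1
  Position 1 ')': depth becomes 0
  Position 2 '(': depth becomes 1
  Position 3 ')': depth becomes 0
  Position 4 '(': depth becomes 1
  Position 5 '(': depth becomes 2
  Position 6 '(': depth becomes 3
  Position 7 '(': depth becomes 4
  Position 8 '(': depth becomes 5
  Position 9 ')': depth becomes 4
  Position 10 ')': depth becomes 3
  Position 11 '(': depth becomes 4
  Position 12 '(': depth becomes 5
  Position 13 ')': depth becomes 4
  Position 14 ')': depth becomes 3
  Position 15 ')': depth becomes 2
  Position 16 ')': depth becomes 1
  Position 17 ')': depth becomes 0
  Position 18 '(': depth becomes 1
  Position 19 '(': depth becomes 2
  Position 20 ')': depth becomes 1
  Position 21 ')': depth becomes 0
Maximum depth reached: 5

5
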